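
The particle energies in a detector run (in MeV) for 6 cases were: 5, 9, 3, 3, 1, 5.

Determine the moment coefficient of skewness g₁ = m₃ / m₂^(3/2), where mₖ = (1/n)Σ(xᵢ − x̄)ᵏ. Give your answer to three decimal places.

0.649

x̄ = (5 + 9 + 3 + 3 + 1 + 5) / 6 = 4.3333
deviations (xᵢ − x̄): 0.6667, 4.6667, -1.3333, -1.3333, -3.3333, 0.6667
Σ(xᵢ − x̄)² = 37.3333 ⇒ m₂ = 37.3333/6 = 6.22222
Σ(xᵢ − x̄)³ = 60.4444 ⇒ m₃ = 60.4444/6 = 10.07407
m₂^(3/2) = 6.22222^(1.5) = 15.52095
g₁ = m₃ / m₂^(3/2) = 10.07407 / 15.52095 ≈ 0.649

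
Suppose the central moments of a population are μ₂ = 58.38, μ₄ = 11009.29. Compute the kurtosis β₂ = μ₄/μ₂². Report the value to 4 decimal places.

μ₂² = 58.38² = 3408.22440
μ₄/μ₂² = 11009.29 / 3408.22440 = 3.23021
β₂ ≈ 3.2302

3.2302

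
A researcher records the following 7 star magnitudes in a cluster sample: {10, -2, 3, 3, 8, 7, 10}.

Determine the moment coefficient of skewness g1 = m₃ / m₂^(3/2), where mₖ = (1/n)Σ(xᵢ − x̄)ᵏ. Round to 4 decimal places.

x̄ = (10 - 2 + 3 + 3 + 8 + 7 + 10) / 7 = 5.5714
deviations (xᵢ − x̄): 4.4286, -7.5714, -2.5714, -2.5714, 2.4286, 1.4286, 4.4286
Σ(xᵢ − x̄)² = 117.7143 ⇒ m₂ = 117.7143/7 = 16.81633
Σ(xᵢ − x̄)³ = -277.1020 ⇒ m₃ = -277.1020/7 = -39.58601
m₂^(3/2) = 16.81633^(1.5) = 68.95991
g1 = m₃ / m₂^(3/2) = -39.58601 / 68.95991 ≈ -0.5740

-0.5740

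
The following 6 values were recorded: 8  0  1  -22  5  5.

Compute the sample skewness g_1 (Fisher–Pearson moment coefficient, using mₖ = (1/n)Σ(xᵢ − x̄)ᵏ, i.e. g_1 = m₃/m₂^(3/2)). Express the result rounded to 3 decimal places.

x̄ = (8 + 0 + 1 - 22 + 5 + 5) / 6 = -0.5000
deviations (xᵢ − x̄): 8.5000, 0.5000, 1.5000, -21.5000, 5.5000, 5.5000
Σ(xᵢ − x̄)² = 597.5000 ⇒ m₂ = 597.5000/6 = 99.58333
Σ(xᵢ − x̄)³ = -8988.0000 ⇒ m₃ = -8988.0000/6 = -1498.00000
m₂^(3/2) = 99.58333^(1.5) = 993.75651
g_1 = m₃ / m₂^(3/2) = -1498.00000 / 993.75651 ≈ -1.507

-1.507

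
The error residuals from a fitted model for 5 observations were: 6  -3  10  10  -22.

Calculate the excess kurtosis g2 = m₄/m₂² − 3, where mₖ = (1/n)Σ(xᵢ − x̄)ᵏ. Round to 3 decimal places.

-0.528

x̄ = 0.2000
Σ(xᵢ − x̄)² = 728.8000 ⇒ m₂ = 145.76000
Σ(xᵢ − x̄)⁴ = 262575.1360 ⇒ m₄ = 52515.02720
m₂² = 21245.97760
g2 = m₄/m₂² − 3 = 2.47176 − 3 ≈ -0.528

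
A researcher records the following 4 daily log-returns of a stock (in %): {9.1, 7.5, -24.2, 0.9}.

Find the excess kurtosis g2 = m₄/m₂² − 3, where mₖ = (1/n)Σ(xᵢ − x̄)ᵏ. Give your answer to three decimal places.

-0.820

x̄ = -1.6750
Σ(xᵢ − x̄)² = 714.2875 ⇒ m₂ = 178.57187
Σ(xᵢ − x̄)⁴ = 278039.7228 ⇒ m₄ = 69509.93070
m₂² = 31887.91454
g2 = m₄/m₂² − 3 = 2.17982 − 3 ≈ -0.820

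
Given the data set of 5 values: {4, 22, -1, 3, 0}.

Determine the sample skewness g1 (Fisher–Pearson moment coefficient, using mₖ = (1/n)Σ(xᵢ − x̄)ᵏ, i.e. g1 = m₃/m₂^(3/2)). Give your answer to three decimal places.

1.323

x̄ = (4 + 22 - 1 + 3 + 0) / 5 = 5.6000
deviations (xᵢ − x̄): -1.6000, 16.4000, -6.6000, -2.6000, -5.6000
Σ(xᵢ − x̄)² = 353.2000 ⇒ m₂ = 353.2000/5 = 70.64000
Σ(xᵢ − x̄)³ = 3926.1600 ⇒ m₃ = 3926.1600/5 = 785.23200
m₂^(3/2) = 70.64000^(1.5) = 593.71229
g1 = m₃ / m₂^(3/2) = 785.23200 / 593.71229 ≈ 1.323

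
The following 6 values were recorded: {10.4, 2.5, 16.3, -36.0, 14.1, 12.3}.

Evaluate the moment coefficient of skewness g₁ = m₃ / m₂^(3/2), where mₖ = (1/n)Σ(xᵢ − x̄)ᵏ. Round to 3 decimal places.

-1.577

x̄ = (10.4 + 2.5 + 16.3 - 36.0 + 14.1 + 12.3) / 6 = 3.2667
deviations (xᵢ − x̄): 7.1333, -0.7667, 13.0333, -39.2667, 10.8333, 9.0333
Σ(xᵢ − x̄)² = 1962.1733 ⇒ m₂ = 1962.1733/6 = 327.02889
Σ(xᵢ − x̄)³ = -55959.1284 ⇒ m₃ = -55959.1284/6 = -9326.52141
m₂^(3/2) = 327.02889^(1.5) = 5913.97083
g₁ = m₃ / m₂^(3/2) = -9326.52141 / 5913.97083 ≈ -1.577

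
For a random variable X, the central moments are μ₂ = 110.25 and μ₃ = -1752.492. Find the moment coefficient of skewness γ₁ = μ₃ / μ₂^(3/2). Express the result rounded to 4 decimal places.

-1.5139

σ = √μ₂ = √110.25 = 10.50000
σ³ = μ₂^(3/2) = 1157.62500
γ₁ = μ₃/σ³ = -1752.492 / 1157.62500 ≈ -1.5139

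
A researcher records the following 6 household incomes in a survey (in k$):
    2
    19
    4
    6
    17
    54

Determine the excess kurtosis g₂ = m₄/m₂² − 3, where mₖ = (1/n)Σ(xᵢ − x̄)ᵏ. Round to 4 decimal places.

x̄ = 17.0000
Σ(xᵢ − x̄)² = 1888.0000 ⇒ m₂ = 314.66667
Σ(xᵢ − x̄)⁴ = 1968004.0000 ⇒ m₄ = 328000.66667
m₂² = 99015.11111
g₂ = m₄/m₂² − 3 = 3.31263 − 3 ≈ 0.3126

0.3126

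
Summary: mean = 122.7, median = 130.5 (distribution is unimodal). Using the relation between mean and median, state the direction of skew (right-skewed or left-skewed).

mean − median = 122.7 − 130.5 = -7.8
mean < median ⇒ the longer tail is on the left ⇒ left-skewed (negatively skewed).

left-skewed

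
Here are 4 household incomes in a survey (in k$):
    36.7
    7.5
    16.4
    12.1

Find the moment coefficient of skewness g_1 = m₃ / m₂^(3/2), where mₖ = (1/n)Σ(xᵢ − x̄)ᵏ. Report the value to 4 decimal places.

0.8860

x̄ = (36.7 + 7.5 + 16.4 + 12.1) / 4 = 18.1750
deviations (xᵢ − x̄): 18.5250, -10.6750, -1.7750, -6.0750
Σ(xᵢ − x̄)² = 497.1875 ⇒ m₂ = 497.1875/4 = 124.29688
Σ(xᵢ − x̄)³ = 4911.0581 ⇒ m₃ = 4911.0581/4 = 1227.76453
m₂^(3/2) = 124.29688^(1.5) = 1385.76732
g_1 = m₃ / m₂^(3/2) = 1227.76453 / 1385.76732 ≈ 0.8860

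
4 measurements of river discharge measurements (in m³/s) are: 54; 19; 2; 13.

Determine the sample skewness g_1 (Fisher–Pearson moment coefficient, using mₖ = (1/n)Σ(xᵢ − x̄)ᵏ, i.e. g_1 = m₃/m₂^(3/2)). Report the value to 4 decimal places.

0.8152

x̄ = (54 + 19 + 2 + 13) / 4 = 22.0000
deviations (xᵢ − x̄): 32.0000, -3.0000, -20.0000, -9.0000
Σ(xᵢ − x̄)² = 1514.0000 ⇒ m₂ = 1514.0000/4 = 378.50000
Σ(xᵢ − x̄)³ = 24012.0000 ⇒ m₃ = 24012.0000/4 = 6003.00000
m₂^(3/2) = 378.50000^(1.5) = 7363.74644
g_1 = m₃ / m₂^(3/2) = 6003.00000 / 7363.74644 ≈ 0.8152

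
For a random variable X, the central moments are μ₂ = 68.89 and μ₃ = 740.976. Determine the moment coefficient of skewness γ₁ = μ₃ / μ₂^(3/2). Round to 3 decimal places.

1.296

σ = √μ₂ = √68.89 = 8.30000
σ³ = μ₂^(3/2) = 571.78700
γ₁ = μ₃/σ³ = 740.976 / 571.78700 ≈ 1.296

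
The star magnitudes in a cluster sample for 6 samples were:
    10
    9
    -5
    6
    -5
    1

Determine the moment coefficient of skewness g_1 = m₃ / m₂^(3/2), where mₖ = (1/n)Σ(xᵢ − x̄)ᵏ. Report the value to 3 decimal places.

-0.160

x̄ = (10 + 9 - 5 + 6 - 5 + 1) / 6 = 2.6667
deviations (xᵢ − x̄): 7.3333, 6.3333, -7.6667, 3.3333, -7.6667, -1.6667
Σ(xᵢ − x̄)² = 225.3333 ⇒ m₂ = 225.3333/6 = 37.55556
Σ(xᵢ − x̄)³ = -220.4444 ⇒ m₃ = -220.4444/6 = -36.74074
m₂^(3/2) = 37.55556^(1.5) = 230.15016
g_1 = m₃ / m₂^(3/2) = -36.74074 / 230.15016 ≈ -0.160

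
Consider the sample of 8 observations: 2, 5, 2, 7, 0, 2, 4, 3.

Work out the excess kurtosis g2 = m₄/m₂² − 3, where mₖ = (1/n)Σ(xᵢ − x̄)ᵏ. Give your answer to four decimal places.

-0.4937

x̄ = 3.1250
Σ(xᵢ − x̄)² = 32.8750 ⇒ m₂ = 4.10938
Σ(xᵢ − x̄)⁴ = 338.5879 ⇒ m₄ = 42.32349
m₂² = 16.88696
g2 = m₄/m₂² − 3 = 2.50628 − 3 ≈ -0.4937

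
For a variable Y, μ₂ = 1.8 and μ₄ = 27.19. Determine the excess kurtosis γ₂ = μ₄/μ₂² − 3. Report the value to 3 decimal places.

μ₂² = 1.8² = 3.24000
μ₄/μ₂² = 27.19 / 3.24000 = 8.39198
γ₂ = 8.39198 − 3 ≈ 5.392

5.392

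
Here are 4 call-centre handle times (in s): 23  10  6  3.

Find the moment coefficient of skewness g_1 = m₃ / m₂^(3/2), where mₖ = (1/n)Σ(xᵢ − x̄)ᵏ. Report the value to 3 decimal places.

x̄ = (23 + 10 + 6 + 3) / 4 = 10.5000
deviations (xᵢ − x̄): 12.5000, -0.5000, -4.5000, -7.5000
Σ(xᵢ − x̄)² = 233.0000 ⇒ m₂ = 233.0000/4 = 58.25000
Σ(xᵢ − x̄)³ = 1440.0000 ⇒ m₃ = 1440.0000/4 = 360.00000
m₂^(3/2) = 58.25000^(1.5) = 444.57383
g_1 = m₃ / m₂^(3/2) = 360.00000 / 444.57383 ≈ 0.810

0.810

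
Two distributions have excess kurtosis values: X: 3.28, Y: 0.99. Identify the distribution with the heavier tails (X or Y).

Higher excess kurtosis ⇒ heavier tails relative to the normal distribution.
3.28 vs 0.99: the larger is 3.28, so X has heavier tails.

X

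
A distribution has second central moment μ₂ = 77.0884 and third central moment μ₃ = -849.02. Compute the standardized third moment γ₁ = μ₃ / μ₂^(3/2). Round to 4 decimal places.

-1.2544

σ = √μ₂ = √77.0884 = 8.78000
σ³ = μ₂^(3/2) = 676.83615
γ₁ = μ₃/σ³ = -849.02 / 676.83615 ≈ -1.2544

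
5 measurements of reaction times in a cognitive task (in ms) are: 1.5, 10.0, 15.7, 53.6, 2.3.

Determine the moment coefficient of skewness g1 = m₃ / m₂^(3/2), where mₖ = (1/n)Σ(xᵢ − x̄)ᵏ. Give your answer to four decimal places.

1.2374

x̄ = (1.5 + 10.0 + 15.7 + 53.6 + 2.3) / 5 = 16.6200
deviations (xᵢ − x̄): -15.1200, -6.6200, -0.9200, 36.9800, -14.3200
Σ(xᵢ − x̄)² = 1845.8680 ⇒ m₂ = 1845.8680/5 = 369.17360
Σ(xᵢ − x̄)³ = 43886.8649 ⇒ m₃ = 43886.8649/5 = 8777.37298
m₂^(3/2) = 369.17360^(1.5) = 7093.26124
g1 = m₃ / m₂^(3/2) = 8777.37298 / 7093.26124 ≈ 1.2374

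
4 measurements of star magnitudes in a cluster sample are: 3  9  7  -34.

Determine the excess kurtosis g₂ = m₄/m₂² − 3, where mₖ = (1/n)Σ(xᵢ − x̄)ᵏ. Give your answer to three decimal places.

-0.708

x̄ = -3.7500
Σ(xᵢ − x̄)² = 1238.7500 ⇒ m₂ = 309.68750
Σ(xᵢ − x̄)⁴ = 879196.5781 ⇒ m₄ = 219799.14453
m₂² = 95906.34766
g₂ = m₄/m₂² − 3 = 2.29181 − 3 ≈ -0.708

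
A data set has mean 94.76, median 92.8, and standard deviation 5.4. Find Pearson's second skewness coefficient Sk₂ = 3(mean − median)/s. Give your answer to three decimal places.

Sk₂ = 3(94.76 − 92.8) / 5.4 = 3 × 1.9600 / 5.4
    = 5.8800 / 5.4 ≈ 1.089

1.089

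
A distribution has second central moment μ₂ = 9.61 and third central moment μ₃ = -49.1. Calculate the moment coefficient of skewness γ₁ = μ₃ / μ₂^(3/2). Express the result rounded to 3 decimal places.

-1.648

σ = √μ₂ = √9.61 = 3.10000
σ³ = μ₂^(3/2) = 29.79100
γ₁ = μ₃/σ³ = -49.1 / 29.79100 ≈ -1.648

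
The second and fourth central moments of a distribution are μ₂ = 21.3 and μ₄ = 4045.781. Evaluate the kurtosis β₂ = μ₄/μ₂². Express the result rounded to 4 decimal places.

8.9175

μ₂² = 21.3² = 453.69000
μ₄/μ₂² = 4045.781 / 453.69000 = 8.91750
β₂ ≈ 8.9175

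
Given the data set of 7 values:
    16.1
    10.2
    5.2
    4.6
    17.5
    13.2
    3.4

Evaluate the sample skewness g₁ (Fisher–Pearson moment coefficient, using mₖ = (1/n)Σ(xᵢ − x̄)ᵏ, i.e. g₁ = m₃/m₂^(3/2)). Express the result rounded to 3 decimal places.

0.102

x̄ = (16.1 + 10.2 + 5.2 + 4.6 + 17.5 + 13.2 + 3.4) / 7 = 10.0286
deviations (xᵢ − x̄): 6.0714, 0.1714, -4.8286, -5.4286, 7.4714, 3.1714, -6.6286
Σ(xᵢ − x̄)² = 199.4943 ⇒ m₂ = 199.4943/7 = 28.49918
Σ(xᵢ − x̄)³ = 108.9803 ⇒ m₃ = 108.9803/7 = 15.56862
m₂^(3/2) = 28.49918^(1.5) = 152.14183
g₁ = m₃ / m₂^(3/2) = 15.56862 / 152.14183 ≈ 0.102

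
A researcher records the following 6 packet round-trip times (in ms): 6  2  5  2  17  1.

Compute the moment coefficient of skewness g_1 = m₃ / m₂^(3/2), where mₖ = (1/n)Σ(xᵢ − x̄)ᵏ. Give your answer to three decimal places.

x̄ = (6 + 2 + 5 + 2 + 17 + 1) / 6 = 5.5000
deviations (xᵢ − x̄): 0.5000, -3.5000, -0.5000, -3.5000, 11.5000, -4.5000
Σ(xᵢ − x̄)² = 177.5000 ⇒ m₂ = 177.5000/6 = 29.58333
Σ(xᵢ − x̄)³ = 1344.0000 ⇒ m₃ = 1344.0000/6 = 224.00000
m₂^(3/2) = 29.58333^(1.5) = 160.90542
g_1 = m₃ / m₂^(3/2) = 224.00000 / 160.90542 ≈ 1.392

1.392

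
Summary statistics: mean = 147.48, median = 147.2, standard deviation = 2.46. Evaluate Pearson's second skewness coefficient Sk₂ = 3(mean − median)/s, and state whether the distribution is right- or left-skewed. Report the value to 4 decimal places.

Sk₂ = 3(147.48 − 147.2) / 2.46 = 3 × 0.2800 / 2.46
    = 0.8400 / 2.46 ≈ 0.3415
Sk₂ > 0 ⇒ mean > median ⇒ right-skewed (positive skew).

0.3415, right-skewed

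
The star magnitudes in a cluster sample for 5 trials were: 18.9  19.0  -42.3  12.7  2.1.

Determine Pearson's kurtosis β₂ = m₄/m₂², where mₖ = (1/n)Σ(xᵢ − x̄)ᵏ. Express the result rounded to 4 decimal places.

x̄ = 2.0800
Σ(xᵢ − x̄)² = 2651.5680 ⇒ m₂ = 530.31360
Σ(xᵢ − x̄)⁴ = 4053982.3585 ⇒ m₄ = 810796.47170
m₂² = 281232.51434
β₂ = m₄/m₂² = 810796.47170 / 281232.51434 ≈ 2.8830

2.8830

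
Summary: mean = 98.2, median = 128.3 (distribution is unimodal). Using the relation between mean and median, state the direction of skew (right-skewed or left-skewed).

left-skewed

mean − median = 98.2 − 128.3 = -30.1
mean < median ⇒ the longer tail is on the left ⇒ left-skewed (negatively skewed).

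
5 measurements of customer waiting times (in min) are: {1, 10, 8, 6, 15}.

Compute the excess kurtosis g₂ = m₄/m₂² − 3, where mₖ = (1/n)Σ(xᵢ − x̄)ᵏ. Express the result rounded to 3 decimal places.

-0.849

x̄ = 8.0000
Σ(xᵢ − x̄)² = 106.0000 ⇒ m₂ = 21.20000
Σ(xᵢ − x̄)⁴ = 4834.0000 ⇒ m₄ = 966.80000
m₂² = 449.44000
g₂ = m₄/m₂² − 3 = 2.15112 − 3 ≈ -0.849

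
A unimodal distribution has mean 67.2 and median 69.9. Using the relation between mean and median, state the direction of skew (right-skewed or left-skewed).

left-skewed

mean − median = 67.2 − 69.9 = -2.7
mean < median ⇒ the longer tail is on the left ⇒ left-skewed (negatively skewed).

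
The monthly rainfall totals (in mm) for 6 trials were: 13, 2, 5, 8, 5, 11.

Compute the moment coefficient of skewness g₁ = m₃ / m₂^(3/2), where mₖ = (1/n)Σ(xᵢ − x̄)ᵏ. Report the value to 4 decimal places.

x̄ = (13 + 2 + 5 + 8 + 5 + 11) / 6 = 7.3333
deviations (xᵢ − x̄): 5.6667, -5.3333, -2.3333, 0.6667, -2.3333, 3.6667
Σ(xᵢ − x̄)² = 85.3333 ⇒ m₂ = 85.3333/6 = 14.22222
Σ(xᵢ − x̄)³ = 54.4444 ⇒ m₃ = 54.4444/6 = 9.07407
m₂^(3/2) = 14.22222^(1.5) = 53.63536
g₁ = m₃ / m₂^(3/2) = 9.07407 / 53.63536 ≈ 0.1692

0.1692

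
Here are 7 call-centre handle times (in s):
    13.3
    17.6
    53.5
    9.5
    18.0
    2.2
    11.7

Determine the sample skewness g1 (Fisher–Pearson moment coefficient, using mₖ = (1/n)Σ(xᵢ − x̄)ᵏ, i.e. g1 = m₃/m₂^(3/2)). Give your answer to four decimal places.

1.5863

x̄ = (13.3 + 17.6 + 53.5 + 9.5 + 18.0 + 2.2 + 11.7) / 7 = 17.9714
deviations (xᵢ − x̄): -4.6714, -0.3714, 35.5286, -8.4714, 0.0286, -15.7714, -6.2714
Σ(xᵢ − x̄)² = 1644.0743 ⇒ m₂ = 1644.0743/7 = 234.86776
Σ(xᵢ − x̄)³ = 39967.4248 ⇒ m₃ = 39967.4248/7 = 5709.63212
m₂^(3/2) = 234.86776^(1.5) = 3599.44130
g1 = m₃ / m₂^(3/2) = 5709.63212 / 3599.44130 ≈ 1.5863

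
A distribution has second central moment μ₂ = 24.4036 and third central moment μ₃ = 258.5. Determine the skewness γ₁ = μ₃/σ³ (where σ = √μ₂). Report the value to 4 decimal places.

σ = √μ₂ = √24.4036 = 4.94000
σ³ = μ₂^(3/2) = 120.55378
γ₁ = μ₃/σ³ = 258.5 / 120.55378 ≈ 2.1443

2.1443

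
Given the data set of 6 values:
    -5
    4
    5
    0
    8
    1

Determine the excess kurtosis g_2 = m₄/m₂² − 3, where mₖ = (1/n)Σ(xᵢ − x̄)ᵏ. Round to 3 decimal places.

-0.790

x̄ = 2.1667
Σ(xᵢ − x̄)² = 102.8333 ⇒ m₂ = 17.13889
Σ(xᵢ − x̄)⁴ = 3895.4861 ⇒ m₄ = 649.24769
m₂² = 293.74151
g_2 = m₄/m₂² − 3 = 2.21027 − 3 ≈ -0.790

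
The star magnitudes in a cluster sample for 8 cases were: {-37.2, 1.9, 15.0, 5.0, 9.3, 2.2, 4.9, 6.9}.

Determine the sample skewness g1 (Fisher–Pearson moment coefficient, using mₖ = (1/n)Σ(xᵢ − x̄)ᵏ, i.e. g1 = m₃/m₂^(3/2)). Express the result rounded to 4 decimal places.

-1.9418

x̄ = (-37.2 + 1.9 + 15.0 + 5.0 + 9.3 + 2.2 + 4.9 + 6.9) / 8 = 1.0000
deviations (xᵢ − x̄): -38.2000, 0.9000, 14.0000, 4.0000, 8.3000, 1.2000, 3.9000, 5.9000
Σ(xᵢ − x̄)² = 1792.4000 ⇒ m₂ = 1792.4000/8 = 224.05000
Σ(xᵢ − x̄)³ = -52096.0260 ⇒ m₃ = -52096.0260/8 = -6512.00325
m₂^(3/2) = 224.05000^(1.5) = 3353.64758
g1 = m₃ / m₂^(3/2) = -6512.00325 / 3353.64758 ≈ -1.9418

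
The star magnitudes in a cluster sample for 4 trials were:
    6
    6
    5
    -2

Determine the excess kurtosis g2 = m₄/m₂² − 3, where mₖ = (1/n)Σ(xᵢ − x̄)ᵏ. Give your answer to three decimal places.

-0.709

x̄ = 3.7500
Σ(xᵢ − x̄)² = 44.7500 ⇒ m₂ = 11.18750
Σ(xᵢ − x̄)⁴ = 1146.8281 ⇒ m₄ = 286.70703
m₂² = 125.16016
g2 = m₄/m₂² − 3 = 2.29072 − 3 ≈ -0.709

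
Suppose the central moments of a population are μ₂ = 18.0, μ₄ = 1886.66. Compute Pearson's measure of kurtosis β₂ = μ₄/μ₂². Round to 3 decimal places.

5.823

μ₂² = 18.0² = 324.00000
μ₄/μ₂² = 1886.66 / 324.00000 = 5.82302
β₂ ≈ 5.823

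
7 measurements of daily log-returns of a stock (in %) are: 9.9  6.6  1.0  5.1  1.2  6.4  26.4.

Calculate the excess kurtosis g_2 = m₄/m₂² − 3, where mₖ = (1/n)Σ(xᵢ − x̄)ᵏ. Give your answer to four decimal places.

x̄ = 8.0857
Σ(xᵢ − x̄)² = 450.2886 ⇒ m₂ = 64.32694
Σ(xᵢ − x̄)⁴ = 117373.9479 ⇒ m₄ = 16767.70685
m₂² = 4137.95505
g_2 = m₄/m₂² − 3 = 4.05217 − 3 ≈ 1.0522

1.0522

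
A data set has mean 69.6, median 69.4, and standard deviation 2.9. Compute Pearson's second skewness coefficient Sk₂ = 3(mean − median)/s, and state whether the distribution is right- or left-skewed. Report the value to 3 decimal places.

0.207, right-skewed

Sk₂ = 3(69.6 − 69.4) / 2.9 = 3 × 0.2000 / 2.9
    = 0.6000 / 2.9 ≈ 0.207
Sk₂ > 0 ⇒ mean > median ⇒ right-skewed (positive skew).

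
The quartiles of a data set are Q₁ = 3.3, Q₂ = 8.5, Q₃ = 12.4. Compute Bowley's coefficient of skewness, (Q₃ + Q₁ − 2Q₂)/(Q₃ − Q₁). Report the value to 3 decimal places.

-0.143

numerator: Q₃ + Q₁ − 2Q₂ = 12.4 + 3.3 − 2×8.5 = -1.3000
denominator: Q₃ − Q₁ = 12.4 − 3.3 = 9.1000
Bowley skewness = -1.3000 / 9.1000 ≈ -0.143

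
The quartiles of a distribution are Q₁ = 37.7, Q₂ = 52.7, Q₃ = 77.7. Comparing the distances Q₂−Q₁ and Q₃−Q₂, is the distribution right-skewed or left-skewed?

right-skewed

Q₂ − Q₁ = 15.0;  Q₃ − Q₂ = 25.0
Q₃ − Q₂ > Q₂ − Q₁ ⇒ the upper half is more spread out ⇒ right-skewed.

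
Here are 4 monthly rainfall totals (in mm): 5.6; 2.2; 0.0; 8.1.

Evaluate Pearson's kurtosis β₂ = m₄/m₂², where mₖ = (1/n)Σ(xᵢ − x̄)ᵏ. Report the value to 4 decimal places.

x̄ = 3.9750
Σ(xᵢ − x̄)² = 38.6075 ⇒ m₂ = 9.65187
Σ(xᵢ − x̄)⁴ = 556.0906 ⇒ m₄ = 139.02265
m₂² = 93.15869
β₂ = m₄/m₂² = 139.02265 / 93.15869 ≈ 1.4923

1.4923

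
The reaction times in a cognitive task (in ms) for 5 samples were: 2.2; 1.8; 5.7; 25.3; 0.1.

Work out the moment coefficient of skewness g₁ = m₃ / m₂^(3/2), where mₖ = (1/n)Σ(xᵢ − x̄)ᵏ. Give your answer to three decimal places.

1.364

x̄ = (2.2 + 1.8 + 5.7 + 25.3 + 0.1) / 5 = 7.0200
deviations (xᵢ − x̄): -4.8200, -5.2200, -1.3200, 18.2800, -6.9200
Σ(xᵢ − x̄)² = 434.2680 ⇒ m₂ = 434.2680/5 = 86.85360
Σ(xᵢ − x̄)³ = 5520.5249 ⇒ m₃ = 5520.5249/5 = 1104.10498
m₂^(3/2) = 86.85360^(1.5) = 809.43455
g₁ = m₃ / m₂^(3/2) = 1104.10498 / 809.43455 ≈ 1.364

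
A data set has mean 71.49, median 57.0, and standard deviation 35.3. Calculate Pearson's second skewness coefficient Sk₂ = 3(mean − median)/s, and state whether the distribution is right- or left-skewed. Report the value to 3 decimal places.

Sk₂ = 3(71.49 − 57.0) / 35.3 = 3 × 14.4900 / 35.3
    = 43.4700 / 35.3 ≈ 1.231
Sk₂ > 0 ⇒ mean > median ⇒ right-skewed (positive skew).

1.231, right-skewed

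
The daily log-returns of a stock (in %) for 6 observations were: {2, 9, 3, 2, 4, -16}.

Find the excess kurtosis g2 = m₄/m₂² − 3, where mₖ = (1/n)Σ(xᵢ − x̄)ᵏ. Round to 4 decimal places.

0.6526

x̄ = 0.6667
Σ(xᵢ − x̄)² = 367.3333 ⇒ m₂ = 61.22222
Σ(xᵢ − x̄)⁴ = 82142.4444 ⇒ m₄ = 13690.40741
m₂² = 3748.16049
g2 = m₄/m₂² − 3 = 3.65257 − 3 ≈ 0.6526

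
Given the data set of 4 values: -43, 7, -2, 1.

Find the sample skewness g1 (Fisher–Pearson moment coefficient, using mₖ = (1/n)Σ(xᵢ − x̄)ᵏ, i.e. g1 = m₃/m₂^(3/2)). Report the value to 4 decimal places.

x̄ = (-43 + 7 - 2 + 1) / 4 = -9.2500
deviations (xᵢ − x̄): -33.7500, 16.2500, 7.2500, 10.2500
Σ(xᵢ − x̄)² = 1560.7500 ⇒ m₂ = 1560.7500/4 = 390.18750
Σ(xᵢ − x̄)³ = -32694.3750 ⇒ m₃ = -32694.3750/4 = -8173.59375
m₂^(3/2) = 390.18750^(1.5) = 7707.43780
g1 = m₃ / m₂^(3/2) = -8173.59375 / 7707.43780 ≈ -1.0605

-1.0605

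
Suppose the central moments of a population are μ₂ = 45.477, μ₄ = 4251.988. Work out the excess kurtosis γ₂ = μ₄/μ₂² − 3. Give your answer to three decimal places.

μ₂² = 45.477² = 2068.15753
μ₄/μ₂² = 4251.988 / 2068.15753 = 2.05593
γ₂ = 2.05593 − 3 ≈ -0.944

-0.944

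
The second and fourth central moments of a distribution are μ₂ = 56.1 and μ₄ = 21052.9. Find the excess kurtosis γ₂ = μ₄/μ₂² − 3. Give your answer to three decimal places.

3.689

μ₂² = 56.1² = 3147.21000
μ₄/μ₂² = 21052.9 / 3147.21000 = 6.68939
γ₂ = 6.68939 − 3 ≈ 3.689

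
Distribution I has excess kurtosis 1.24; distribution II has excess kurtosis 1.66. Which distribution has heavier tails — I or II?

II

Higher excess kurtosis ⇒ heavier tails relative to the normal distribution.
1.24 vs 1.66: the larger is 1.66, so II has heavier tails.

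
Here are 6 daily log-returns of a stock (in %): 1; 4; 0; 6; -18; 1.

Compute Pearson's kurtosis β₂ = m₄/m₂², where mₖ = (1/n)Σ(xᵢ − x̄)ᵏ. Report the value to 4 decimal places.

x̄ = -1.0000
Σ(xᵢ − x̄)² = 372.0000 ⇒ m₂ = 62.00000
Σ(xᵢ − x̄)⁴ = 86580.0000 ⇒ m₄ = 14430.00000
m₂² = 3844.00000
β₂ = m₄/m₂² = 14430.00000 / 3844.00000 ≈ 3.7539

3.7539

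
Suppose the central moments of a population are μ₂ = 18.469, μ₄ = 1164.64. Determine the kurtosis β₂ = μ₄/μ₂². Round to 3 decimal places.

3.414

μ₂² = 18.469² = 341.10396
μ₄/μ₂² = 1164.64 / 341.10396 = 3.41433
β₂ ≈ 3.414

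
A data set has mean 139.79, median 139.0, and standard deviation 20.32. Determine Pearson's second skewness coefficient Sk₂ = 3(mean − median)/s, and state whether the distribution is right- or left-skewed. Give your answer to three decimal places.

0.117, right-skewed

Sk₂ = 3(139.79 − 139.0) / 20.32 = 3 × 0.7900 / 20.32
    = 2.3700 / 20.32 ≈ 0.117
Sk₂ > 0 ⇒ mean > median ⇒ right-skewed (positive skew).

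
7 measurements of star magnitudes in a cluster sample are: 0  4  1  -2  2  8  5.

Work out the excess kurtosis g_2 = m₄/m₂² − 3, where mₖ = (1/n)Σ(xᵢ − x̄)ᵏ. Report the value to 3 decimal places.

x̄ = 2.5714
Σ(xᵢ − x̄)² = 67.7143 ⇒ m₂ = 9.67347
Σ(xᵢ − x̄)⁴ = 1394.0466 ⇒ m₄ = 199.14952
m₂² = 93.57601
g_2 = m₄/m₂² − 3 = 2.12821 − 3 ≈ -0.872

-0.872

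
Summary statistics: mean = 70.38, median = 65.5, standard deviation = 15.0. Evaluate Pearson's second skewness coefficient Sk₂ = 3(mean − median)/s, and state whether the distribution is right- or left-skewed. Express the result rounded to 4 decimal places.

0.9760, right-skewed

Sk₂ = 3(70.38 − 65.5) / 15.0 = 3 × 4.8800 / 15.0
    = 14.6400 / 15.0 ≈ 0.9760
Sk₂ > 0 ⇒ mean > median ⇒ right-skewed (positive skew).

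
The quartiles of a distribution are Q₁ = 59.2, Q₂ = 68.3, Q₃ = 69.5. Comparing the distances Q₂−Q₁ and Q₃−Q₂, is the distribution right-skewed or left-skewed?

Q₂ − Q₁ = 9.1;  Q₃ − Q₂ = 1.2
Q₂ − Q₁ > Q₃ − Q₂ ⇒ the lower half is more spread out ⇒ left-skewed.

left-skewed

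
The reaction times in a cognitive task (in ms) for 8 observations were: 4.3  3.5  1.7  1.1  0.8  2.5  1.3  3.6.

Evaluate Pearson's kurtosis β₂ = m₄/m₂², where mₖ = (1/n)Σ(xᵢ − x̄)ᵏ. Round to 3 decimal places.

x̄ = 2.3500
Σ(xᵢ − x̄)² = 12.2000 ⇒ m₂ = 1.52500
Σ(xᵢ − x̄)⁴ = 28.2573 ⇒ m₄ = 3.53217
m₂² = 2.32562
β₂ = m₄/m₂² = 3.53217 / 2.32562 ≈ 1.519

1.519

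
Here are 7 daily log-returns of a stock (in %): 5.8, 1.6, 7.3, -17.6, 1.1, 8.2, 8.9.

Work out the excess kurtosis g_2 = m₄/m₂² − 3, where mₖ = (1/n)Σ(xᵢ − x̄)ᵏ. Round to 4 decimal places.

x̄ = 2.1857
Σ(xᵢ − x̄)² = 513.4686 ⇒ m₂ = 73.35265
Σ(xᵢ − x̄)⁴ = 157449.2996 ⇒ m₄ = 22492.75709
m₂² = 5380.61171
g_2 = m₄/m₂² − 3 = 4.18033 − 3 ≈ 1.1803

1.1803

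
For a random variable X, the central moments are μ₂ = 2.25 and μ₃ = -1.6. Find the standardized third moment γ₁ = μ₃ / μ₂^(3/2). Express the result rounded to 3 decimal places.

-0.474

σ = √μ₂ = √2.25 = 1.50000
σ³ = μ₂^(3/2) = 3.37500
γ₁ = μ₃/σ³ = -1.6 / 3.37500 ≈ -0.474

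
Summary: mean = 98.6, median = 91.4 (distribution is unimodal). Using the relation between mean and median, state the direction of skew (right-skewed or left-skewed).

right-skewed

mean − median = 98.6 − 91.4 = 7.2
mean > median ⇒ the longer tail is on the right ⇒ right-skewed (positively skewed).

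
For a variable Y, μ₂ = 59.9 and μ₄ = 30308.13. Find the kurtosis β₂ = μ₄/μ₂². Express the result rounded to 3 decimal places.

8.447

μ₂² = 59.9² = 3588.01000
μ₄/μ₂² = 30308.13 / 3588.01000 = 8.44706
β₂ ≈ 8.447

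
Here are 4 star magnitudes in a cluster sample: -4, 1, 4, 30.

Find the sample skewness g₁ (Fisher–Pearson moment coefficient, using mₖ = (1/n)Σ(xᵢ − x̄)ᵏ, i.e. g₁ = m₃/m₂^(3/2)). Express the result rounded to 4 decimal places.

0.9908

x̄ = (-4 + 1 + 4 + 30) / 4 = 7.7500
deviations (xᵢ − x̄): -11.7500, -6.7500, -3.7500, 22.2500
Σ(xᵢ − x̄)² = 692.7500 ⇒ m₂ = 692.7500/4 = 173.18750
Σ(xᵢ − x̄)³ = 9032.6250 ⇒ m₃ = 9032.6250/4 = 2258.15625
m₂^(3/2) = 173.18750^(1.5) = 2279.16000
g₁ = m₃ / m₂^(3/2) = 2258.15625 / 2279.16000 ≈ 0.9908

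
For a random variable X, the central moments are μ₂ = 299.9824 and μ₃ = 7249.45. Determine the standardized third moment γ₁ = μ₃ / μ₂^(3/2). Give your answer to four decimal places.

σ = √μ₂ = √299.9824 = 17.32000
σ³ = μ₂^(3/2) = 5195.69517
γ₁ = μ₃/σ³ = 7249.45 / 5195.69517 ≈ 1.3953

1.3953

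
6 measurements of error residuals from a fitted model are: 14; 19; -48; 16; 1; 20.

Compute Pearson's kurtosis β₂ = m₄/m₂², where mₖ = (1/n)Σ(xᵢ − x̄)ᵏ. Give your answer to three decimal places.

3.700

x̄ = 3.6667
Σ(xᵢ − x̄)² = 3437.3333 ⇒ m₂ = 572.88889
Σ(xᵢ − x̄)⁴ = 7286971.1111 ⇒ m₄ = 1214495.18519
m₂² = 328201.67901
β₂ = m₄/m₂² = 1214495.18519 / 328201.67901 ≈ 3.700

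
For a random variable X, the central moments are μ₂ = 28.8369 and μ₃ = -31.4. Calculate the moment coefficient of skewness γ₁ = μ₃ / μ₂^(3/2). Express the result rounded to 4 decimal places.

σ = √μ₂ = √28.8369 = 5.37000
σ³ = μ₂^(3/2) = 154.85415
γ₁ = μ₃/σ³ = -31.4 / 154.85415 ≈ -0.2028

-0.2028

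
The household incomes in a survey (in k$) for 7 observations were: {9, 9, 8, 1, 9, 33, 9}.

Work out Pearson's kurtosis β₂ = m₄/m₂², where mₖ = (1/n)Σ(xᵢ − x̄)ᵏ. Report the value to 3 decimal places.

4.513

x̄ = 11.1429
Σ(xᵢ − x̄)² = 608.8571 ⇒ m₂ = 86.97959
Σ(xᵢ − x̄)⁴ = 238996.1341 ⇒ m₄ = 34142.30487
m₂² = 7565.44940
β₂ = m₄/m₂² = 34142.30487 / 7565.44940 ≈ 4.513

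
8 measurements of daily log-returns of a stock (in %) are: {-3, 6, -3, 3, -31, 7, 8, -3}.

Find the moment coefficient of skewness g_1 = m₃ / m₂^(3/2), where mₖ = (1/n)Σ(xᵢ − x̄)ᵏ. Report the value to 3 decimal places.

-1.676

x̄ = (-3 + 6 - 3 + 3 - 31 + 7 + 8 - 3) / 8 = -2.0000
deviations (xᵢ − x̄): -1.0000, 8.0000, -1.0000, 5.0000, -29.0000, 9.0000, 10.0000, -1.0000
Σ(xᵢ − x̄)² = 1114.0000 ⇒ m₂ = 1114.0000/8 = 139.25000
Σ(xᵢ − x̄)³ = -22026.0000 ⇒ m₃ = -22026.0000/8 = -2753.25000
m₂^(3/2) = 139.25000^(1.5) = 1643.20900
g_1 = m₃ / m₂^(3/2) = -2753.25000 / 1643.20900 ≈ -1.676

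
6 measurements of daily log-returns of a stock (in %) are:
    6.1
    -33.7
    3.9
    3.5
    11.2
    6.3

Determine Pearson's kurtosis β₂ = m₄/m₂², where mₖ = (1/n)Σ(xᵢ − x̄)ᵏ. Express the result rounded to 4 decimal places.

x̄ = -0.4500
Σ(xᵢ − x̄)² = 1364.2750 ⇒ m₂ = 227.37917
Σ(xᵢ − x̄)⁴ = 1245207.1033 ⇒ m₄ = 207534.51722
m₂² = 51701.28543
β₂ = m₄/m₂² = 207534.51722 / 51701.28543 ≈ 4.0141

4.0141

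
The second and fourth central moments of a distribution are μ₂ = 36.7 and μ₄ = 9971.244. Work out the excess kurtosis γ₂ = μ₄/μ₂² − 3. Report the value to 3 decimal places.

μ₂² = 36.7² = 1346.89000
μ₄/μ₂² = 9971.244 / 1346.89000 = 7.40316
γ₂ = 7.40316 − 3 ≈ 4.403

4.403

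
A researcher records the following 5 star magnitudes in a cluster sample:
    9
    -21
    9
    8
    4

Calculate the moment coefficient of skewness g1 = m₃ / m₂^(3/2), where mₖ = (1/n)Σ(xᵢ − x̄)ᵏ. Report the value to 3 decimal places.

x̄ = (9 - 21 + 9 + 8 + 4) / 5 = 1.8000
deviations (xᵢ − x̄): 7.2000, -22.8000, 7.2000, 6.2000, 2.2000
Σ(xᵢ − x̄)² = 666.8000 ⇒ m₂ = 666.8000/5 = 133.36000
Σ(xᵢ − x̄)³ = -10856.8800 ⇒ m₃ = -10856.8800/5 = -2171.37600
m₂^(3/2) = 133.36000^(1.5) = 1540.06262
g1 = m₃ / m₂^(3/2) = -2171.37600 / 1540.06262 ≈ -1.410

-1.410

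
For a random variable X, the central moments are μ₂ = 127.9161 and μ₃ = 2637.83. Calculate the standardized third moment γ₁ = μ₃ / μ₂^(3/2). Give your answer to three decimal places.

1.823

σ = √μ₂ = √127.9161 = 11.31000
σ³ = μ₂^(3/2) = 1446.73109
γ₁ = μ₃/σ³ = 2637.83 / 1446.73109 ≈ 1.823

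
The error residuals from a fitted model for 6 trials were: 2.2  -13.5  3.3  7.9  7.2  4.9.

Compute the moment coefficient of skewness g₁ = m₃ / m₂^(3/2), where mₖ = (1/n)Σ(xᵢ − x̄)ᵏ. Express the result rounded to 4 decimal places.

x̄ = (2.2 - 13.5 + 3.3 + 7.9 + 7.2 + 4.9) / 6 = 2.0000
deviations (xᵢ − x̄): 0.2000, -15.5000, 1.3000, 5.9000, 5.2000, 2.9000
Σ(xᵢ − x̄)² = 312.2400 ⇒ m₂ = 312.2400/6 = 52.04000
Σ(xᵢ − x̄)³ = -3351.2940 ⇒ m₃ = -3351.2940/6 = -558.54900
m₂^(3/2) = 52.04000^(1.5) = 375.41008
g₁ = m₃ / m₂^(3/2) = -558.54900 / 375.41008 ≈ -1.4878

-1.4878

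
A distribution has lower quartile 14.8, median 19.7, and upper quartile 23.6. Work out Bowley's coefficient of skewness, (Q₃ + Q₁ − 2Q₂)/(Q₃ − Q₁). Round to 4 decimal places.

numerator: Q₃ + Q₁ − 2Q₂ = 23.6 + 14.8 − 2×19.7 = -1.0000
denominator: Q₃ − Q₁ = 23.6 − 14.8 = 8.8000
Bowley skewness = -1.0000 / 8.8000 ≈ -0.1136

-0.1136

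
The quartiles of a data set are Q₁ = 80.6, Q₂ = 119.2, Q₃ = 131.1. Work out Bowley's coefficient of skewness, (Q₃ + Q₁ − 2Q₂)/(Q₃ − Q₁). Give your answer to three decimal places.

-0.529

numerator: Q₃ + Q₁ − 2Q₂ = 131.1 + 80.6 − 2×119.2 = -26.7000
denominator: Q₃ − Q₁ = 131.1 − 80.6 = 50.5000
Bowley skewness = -26.7000 / 50.5000 ≈ -0.529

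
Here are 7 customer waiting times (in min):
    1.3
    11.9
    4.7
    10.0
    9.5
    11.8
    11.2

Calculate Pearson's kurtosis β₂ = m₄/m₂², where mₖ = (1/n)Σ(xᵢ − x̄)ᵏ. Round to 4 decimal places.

x̄ = 8.6286
Σ(xᵢ − x̄)² = 99.1543 ⇒ m₂ = 14.16490
Σ(xᵢ − x̄)⁴ = 3386.2797 ⇒ m₄ = 483.75424
m₂² = 200.64433
β₂ = m₄/m₂² = 483.75424 / 200.64433 ≈ 2.4110

2.4110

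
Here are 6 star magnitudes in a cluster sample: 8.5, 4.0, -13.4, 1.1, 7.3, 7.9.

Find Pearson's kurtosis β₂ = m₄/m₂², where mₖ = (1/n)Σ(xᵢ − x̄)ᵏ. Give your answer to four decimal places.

3.4014

x̄ = 2.5667
Σ(xᵢ − x̄)² = 345.1933 ⇒ m₂ = 57.53222
Σ(xᵢ − x̄)⁴ = 67550.8174 ⇒ m₄ = 11258.46957
m₂² = 3309.95659
β₂ = m₄/m₂² = 11258.46957 / 3309.95659 ≈ 3.4014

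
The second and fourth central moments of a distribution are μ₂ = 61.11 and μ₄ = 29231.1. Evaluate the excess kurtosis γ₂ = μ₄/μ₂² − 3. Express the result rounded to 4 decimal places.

4.8275

μ₂² = 61.11² = 3734.43210
μ₄/μ₂² = 29231.1 / 3734.43210 = 7.82746
γ₂ = 7.82746 − 3 ≈ 4.8275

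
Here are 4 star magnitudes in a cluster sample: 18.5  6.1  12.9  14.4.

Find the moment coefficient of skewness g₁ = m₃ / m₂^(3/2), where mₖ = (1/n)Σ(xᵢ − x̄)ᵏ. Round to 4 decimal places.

x̄ = (18.5 + 6.1 + 12.9 + 14.4) / 4 = 12.9750
deviations (xᵢ − x̄): 5.5250, -6.8750, -0.0750, 1.4250
Σ(xᵢ − x̄)² = 79.8275 ⇒ m₂ = 79.8275/4 = 19.95688
Σ(xᵢ − x̄)³ = -153.4039 ⇒ m₃ = -153.4039/4 = -38.35097
m₂^(3/2) = 19.95688^(1.5) = 89.15358
g₁ = m₃ / m₂^(3/2) = -38.35097 / 89.15358 ≈ -0.4302

-0.4302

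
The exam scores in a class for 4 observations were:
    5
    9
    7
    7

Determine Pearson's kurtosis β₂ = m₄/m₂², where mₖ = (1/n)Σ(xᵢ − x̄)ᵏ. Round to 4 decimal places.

2.0000

x̄ = 7.0000
Σ(xᵢ − x̄)² = 8.0000 ⇒ m₂ = 2.00000
Σ(xᵢ − x̄)⁴ = 32.0000 ⇒ m₄ = 8.00000
m₂² = 4.00000
β₂ = m₄/m₂² = 8.00000 / 4.00000 ≈ 2.0000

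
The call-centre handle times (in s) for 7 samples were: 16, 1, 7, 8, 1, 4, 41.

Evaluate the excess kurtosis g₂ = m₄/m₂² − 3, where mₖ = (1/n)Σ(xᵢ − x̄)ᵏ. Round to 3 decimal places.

0.991

x̄ = 11.1429
Σ(xᵢ − x̄)² = 1198.8571 ⇒ m₂ = 171.26531
Σ(xᵢ − x̄)⁴ = 819400.6647 ⇒ m₄ = 117057.23782
m₂² = 29331.80508
g₂ = m₄/m₂² − 3 = 3.99080 − 3 ≈ 0.991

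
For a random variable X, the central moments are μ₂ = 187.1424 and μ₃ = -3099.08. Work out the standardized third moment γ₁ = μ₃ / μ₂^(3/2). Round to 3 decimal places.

-1.211

σ = √μ₂ = √187.1424 = 13.68000
σ³ = μ₂^(3/2) = 2560.10803
γ₁ = μ₃/σ³ = -3099.08 / 2560.10803 ≈ -1.211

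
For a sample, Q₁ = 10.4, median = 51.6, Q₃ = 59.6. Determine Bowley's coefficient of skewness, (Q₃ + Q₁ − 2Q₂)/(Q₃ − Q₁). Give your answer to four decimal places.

numerator: Q₃ + Q₁ − 2Q₂ = 59.6 + 10.4 − 2×51.6 = -33.2000
denominator: Q₃ − Q₁ = 59.6 − 10.4 = 49.2000
Bowley skewness = -33.2000 / 49.2000 ≈ -0.6748

-0.6748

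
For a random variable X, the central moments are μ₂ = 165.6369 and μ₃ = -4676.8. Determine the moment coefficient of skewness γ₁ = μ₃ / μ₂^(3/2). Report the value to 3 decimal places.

σ = √μ₂ = √165.6369 = 12.87000
σ³ = μ₂^(3/2) = 2131.74690
γ₁ = μ₃/σ³ = -4676.8 / 2131.74690 ≈ -2.194

-2.194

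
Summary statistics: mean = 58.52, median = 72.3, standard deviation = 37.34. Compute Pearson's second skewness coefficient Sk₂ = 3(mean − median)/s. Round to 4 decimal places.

Sk₂ = 3(58.52 − 72.3) / 37.34 = 3 × -13.7800 / 37.34
    = -41.3400 / 37.34 ≈ -1.1071

-1.1071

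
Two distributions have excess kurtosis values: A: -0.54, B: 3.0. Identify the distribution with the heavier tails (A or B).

B

Higher excess kurtosis ⇒ heavier tails relative to the normal distribution.
-0.54 vs 3.0: the larger is 3.0, so B has heavier tails. (B is leptokurtic — heavier-than-normal tails; the other is platykurtic.)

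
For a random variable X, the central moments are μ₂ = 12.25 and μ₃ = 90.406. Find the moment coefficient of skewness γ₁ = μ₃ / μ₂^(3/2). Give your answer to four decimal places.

σ = √μ₂ = √12.25 = 3.50000
σ³ = μ₂^(3/2) = 42.87500
γ₁ = μ₃/σ³ = 90.406 / 42.87500 ≈ 2.1086

2.1086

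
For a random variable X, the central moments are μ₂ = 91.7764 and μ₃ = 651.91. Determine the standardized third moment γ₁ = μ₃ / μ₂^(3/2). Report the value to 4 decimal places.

0.7415

σ = √μ₂ = √91.7764 = 9.58000
σ³ = μ₂^(3/2) = 879.21791
γ₁ = μ₃/σ³ = 651.91 / 879.21791 ≈ 0.7415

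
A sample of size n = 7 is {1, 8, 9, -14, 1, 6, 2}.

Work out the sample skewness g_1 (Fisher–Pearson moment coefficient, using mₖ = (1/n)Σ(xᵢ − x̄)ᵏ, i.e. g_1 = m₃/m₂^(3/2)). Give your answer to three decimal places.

x̄ = (1 + 8 + 9 - 14 + 1 + 6 + 2) / 7 = 1.8571
deviations (xᵢ − x̄): -0.8571, 6.1429, 7.1429, -15.8571, -0.8571, 4.1429, 0.1429
Σ(xᵢ − x̄)² = 358.8571 ⇒ m₂ = 358.8571/7 = 51.26531
Σ(xᵢ − x̄)³ = -3321.1837 ⇒ m₃ = -3321.1837/7 = -474.45481
m₂^(3/2) = 51.26531^(1.5) = 367.05854
g_1 = m₃ / m₂^(3/2) = -474.45481 / 367.05854 ≈ -1.293

-1.293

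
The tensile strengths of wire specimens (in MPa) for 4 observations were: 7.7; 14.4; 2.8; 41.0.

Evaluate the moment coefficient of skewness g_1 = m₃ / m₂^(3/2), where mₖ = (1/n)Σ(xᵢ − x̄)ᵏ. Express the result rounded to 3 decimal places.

0.897

x̄ = (7.7 + 14.4 + 2.8 + 41.0) / 4 = 16.4750
deviations (xᵢ − x̄): -8.7750, -2.0750, -13.6750, 24.5250
Σ(xᵢ − x̄)² = 869.7875 ⇒ m₂ = 869.7875/4 = 217.44688
Σ(xᵢ − x̄)³ = 11509.2731 ⇒ m₃ = 11509.2731/4 = 2877.31828
m₂^(3/2) = 217.44688^(1.5) = 3206.48901
g_1 = m₃ / m₂^(3/2) = 2877.31828 / 3206.48901 ≈ 0.897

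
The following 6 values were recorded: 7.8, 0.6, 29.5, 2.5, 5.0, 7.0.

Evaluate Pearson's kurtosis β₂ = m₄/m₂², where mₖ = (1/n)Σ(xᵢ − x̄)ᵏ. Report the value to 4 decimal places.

x̄ = 8.7333
Σ(xᵢ − x̄)² = 554.0733 ⇒ m₂ = 92.34556
Σ(xᵢ − x̄)⁴ = 192070.0804 ⇒ m₄ = 32011.68006
m₂² = 8527.70163
β₂ = m₄/m₂² = 32011.68006 / 8527.70163 ≈ 3.7538

3.7538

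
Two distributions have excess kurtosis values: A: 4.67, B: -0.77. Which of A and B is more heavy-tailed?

Higher excess kurtosis ⇒ heavier tails relative to the normal distribution.
4.67 vs -0.77: the larger is 4.67, so A has heavier tails. (A is leptokurtic — heavier-than-normal tails; the other is platykurtic.)

A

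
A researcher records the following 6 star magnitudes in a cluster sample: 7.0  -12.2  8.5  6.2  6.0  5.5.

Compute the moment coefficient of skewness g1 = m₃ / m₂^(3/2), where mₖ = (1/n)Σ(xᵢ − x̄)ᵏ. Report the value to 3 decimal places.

-1.714

x̄ = (7.0 - 12.2 + 8.5 + 6.2 + 6.0 + 5.5) / 6 = 3.5000
deviations (xᵢ − x̄): 3.5000, -15.7000, 5.0000, 2.7000, 2.5000, 2.0000
Σ(xᵢ − x̄)² = 301.2800 ⇒ m₂ = 301.2800/6 = 50.21333
Σ(xᵢ − x̄)³ = -3658.7100 ⇒ m₃ = -3658.7100/6 = -609.78500
m₂^(3/2) = 50.21333^(1.5) = 355.81854
g1 = m₃ / m₂^(3/2) = -609.78500 / 355.81854 ≈ -1.714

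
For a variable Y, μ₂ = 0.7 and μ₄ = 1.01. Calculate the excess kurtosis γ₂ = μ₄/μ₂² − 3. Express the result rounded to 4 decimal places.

μ₂² = 0.7² = 0.49000
μ₄/μ₂² = 1.01 / 0.49000 = 2.06122
γ₂ = 2.06122 − 3 ≈ -0.9388

-0.9388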